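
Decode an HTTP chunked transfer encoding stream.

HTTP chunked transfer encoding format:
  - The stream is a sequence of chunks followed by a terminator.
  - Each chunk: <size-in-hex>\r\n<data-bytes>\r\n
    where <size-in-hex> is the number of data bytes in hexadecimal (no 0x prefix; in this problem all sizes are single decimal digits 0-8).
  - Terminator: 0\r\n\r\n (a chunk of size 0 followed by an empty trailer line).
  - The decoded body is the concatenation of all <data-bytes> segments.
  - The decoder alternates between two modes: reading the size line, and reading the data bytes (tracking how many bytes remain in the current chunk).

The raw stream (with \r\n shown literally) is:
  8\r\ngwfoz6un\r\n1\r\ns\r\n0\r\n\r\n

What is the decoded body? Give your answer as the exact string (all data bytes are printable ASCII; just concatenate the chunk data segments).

Answer: gwfoz6uns

Derivation:
Chunk 1: stream[0..1]='8' size=0x8=8, data at stream[3..11]='gwfoz6un' -> body[0..8], body so far='gwfoz6un'
Chunk 2: stream[13..14]='1' size=0x1=1, data at stream[16..17]='s' -> body[8..9], body so far='gwfoz6uns'
Chunk 3: stream[19..20]='0' size=0 (terminator). Final body='gwfoz6uns' (9 bytes)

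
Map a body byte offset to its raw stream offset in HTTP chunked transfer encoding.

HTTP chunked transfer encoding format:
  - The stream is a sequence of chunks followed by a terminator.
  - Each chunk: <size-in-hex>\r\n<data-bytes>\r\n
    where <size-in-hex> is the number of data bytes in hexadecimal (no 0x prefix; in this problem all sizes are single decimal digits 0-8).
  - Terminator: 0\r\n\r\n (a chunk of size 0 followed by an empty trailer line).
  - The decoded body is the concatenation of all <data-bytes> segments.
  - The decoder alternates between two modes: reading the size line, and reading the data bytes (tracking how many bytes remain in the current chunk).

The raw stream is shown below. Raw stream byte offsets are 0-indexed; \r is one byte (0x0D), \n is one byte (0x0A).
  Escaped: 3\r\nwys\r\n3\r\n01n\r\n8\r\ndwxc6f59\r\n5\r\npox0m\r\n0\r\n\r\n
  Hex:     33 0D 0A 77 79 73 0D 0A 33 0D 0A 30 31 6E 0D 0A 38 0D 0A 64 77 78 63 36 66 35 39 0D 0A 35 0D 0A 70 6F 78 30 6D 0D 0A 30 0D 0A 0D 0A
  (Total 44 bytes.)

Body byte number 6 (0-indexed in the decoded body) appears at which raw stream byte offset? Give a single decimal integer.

Chunk 1: stream[0..1]='3' size=0x3=3, data at stream[3..6]='wys' -> body[0..3], body so far='wys'
Chunk 2: stream[8..9]='3' size=0x3=3, data at stream[11..14]='01n' -> body[3..6], body so far='wys01n'
Chunk 3: stream[16..17]='8' size=0x8=8, data at stream[19..27]='dwxc6f59' -> body[6..14], body so far='wys01ndwxc6f59'
Chunk 4: stream[29..30]='5' size=0x5=5, data at stream[32..37]='pox0m' -> body[14..19], body so far='wys01ndwxc6f59pox0m'
Chunk 5: stream[39..40]='0' size=0 (terminator). Final body='wys01ndwxc6f59pox0m' (19 bytes)
Body byte 6 at stream offset 19

Answer: 19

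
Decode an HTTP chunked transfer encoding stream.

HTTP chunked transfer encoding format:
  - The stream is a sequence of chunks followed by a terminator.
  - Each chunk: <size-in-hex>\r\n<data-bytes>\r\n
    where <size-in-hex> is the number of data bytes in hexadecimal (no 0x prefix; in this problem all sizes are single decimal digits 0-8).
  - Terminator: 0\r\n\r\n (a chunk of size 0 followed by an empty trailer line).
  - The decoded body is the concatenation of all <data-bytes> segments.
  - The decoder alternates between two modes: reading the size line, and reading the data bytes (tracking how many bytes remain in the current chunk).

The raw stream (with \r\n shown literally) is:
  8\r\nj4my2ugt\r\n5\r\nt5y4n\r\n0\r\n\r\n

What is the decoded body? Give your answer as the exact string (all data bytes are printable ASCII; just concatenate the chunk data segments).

Answer: j4my2ugtt5y4n

Derivation:
Chunk 1: stream[0..1]='8' size=0x8=8, data at stream[3..11]='j4my2ugt' -> body[0..8], body so far='j4my2ugt'
Chunk 2: stream[13..14]='5' size=0x5=5, data at stream[16..21]='t5y4n' -> body[8..13], body so far='j4my2ugtt5y4n'
Chunk 3: stream[23..24]='0' size=0 (terminator). Final body='j4my2ugtt5y4n' (13 bytes)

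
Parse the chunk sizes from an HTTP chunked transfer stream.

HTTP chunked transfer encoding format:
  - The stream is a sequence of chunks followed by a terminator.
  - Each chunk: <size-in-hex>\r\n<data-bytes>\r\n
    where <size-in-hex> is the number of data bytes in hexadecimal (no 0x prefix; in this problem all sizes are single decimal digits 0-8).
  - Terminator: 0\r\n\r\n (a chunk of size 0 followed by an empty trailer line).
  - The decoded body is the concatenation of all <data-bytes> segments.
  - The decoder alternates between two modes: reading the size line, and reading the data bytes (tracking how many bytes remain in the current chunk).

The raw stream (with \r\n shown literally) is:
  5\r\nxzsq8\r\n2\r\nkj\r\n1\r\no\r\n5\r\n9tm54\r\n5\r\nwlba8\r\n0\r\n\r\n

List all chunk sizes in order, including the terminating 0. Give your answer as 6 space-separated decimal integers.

Answer: 5 2 1 5 5 0

Derivation:
Chunk 1: stream[0..1]='5' size=0x5=5, data at stream[3..8]='xzsq8' -> body[0..5], body so far='xzsq8'
Chunk 2: stream[10..11]='2' size=0x2=2, data at stream[13..15]='kj' -> body[5..7], body so far='xzsq8kj'
Chunk 3: stream[17..18]='1' size=0x1=1, data at stream[20..21]='o' -> body[7..8], body so far='xzsq8kjo'
Chunk 4: stream[23..24]='5' size=0x5=5, data at stream[26..31]='9tm54' -> body[8..13], body so far='xzsq8kjo9tm54'
Chunk 5: stream[33..34]='5' size=0x5=5, data at stream[36..41]='wlba8' -> body[13..18], body so far='xzsq8kjo9tm54wlba8'
Chunk 6: stream[43..44]='0' size=0 (terminator). Final body='xzsq8kjo9tm54wlba8' (18 bytes)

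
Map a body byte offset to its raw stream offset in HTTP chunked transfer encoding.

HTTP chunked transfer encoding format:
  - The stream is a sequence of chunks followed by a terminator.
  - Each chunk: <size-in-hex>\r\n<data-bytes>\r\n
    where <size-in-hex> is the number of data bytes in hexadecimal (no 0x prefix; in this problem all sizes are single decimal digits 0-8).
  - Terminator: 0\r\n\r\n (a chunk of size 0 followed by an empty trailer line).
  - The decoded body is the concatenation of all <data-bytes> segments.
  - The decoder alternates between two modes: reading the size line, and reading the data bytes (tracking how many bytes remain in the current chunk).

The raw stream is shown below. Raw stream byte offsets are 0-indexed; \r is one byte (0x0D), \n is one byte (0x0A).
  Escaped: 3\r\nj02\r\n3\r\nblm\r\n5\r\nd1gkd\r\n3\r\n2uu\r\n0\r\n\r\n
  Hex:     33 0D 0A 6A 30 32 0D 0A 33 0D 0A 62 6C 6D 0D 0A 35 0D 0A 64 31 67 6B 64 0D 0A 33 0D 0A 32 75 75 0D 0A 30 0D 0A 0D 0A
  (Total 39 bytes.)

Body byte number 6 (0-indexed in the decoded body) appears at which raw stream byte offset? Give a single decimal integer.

Answer: 19

Derivation:
Chunk 1: stream[0..1]='3' size=0x3=3, data at stream[3..6]='j02' -> body[0..3], body so far='j02'
Chunk 2: stream[8..9]='3' size=0x3=3, data at stream[11..14]='blm' -> body[3..6], body so far='j02blm'
Chunk 3: stream[16..17]='5' size=0x5=5, data at stream[19..24]='d1gkd' -> body[6..11], body so far='j02blmd1gkd'
Chunk 4: stream[26..27]='3' size=0x3=3, data at stream[29..32]='2uu' -> body[11..14], body so far='j02blmd1gkd2uu'
Chunk 5: stream[34..35]='0' size=0 (terminator). Final body='j02blmd1gkd2uu' (14 bytes)
Body byte 6 at stream offset 19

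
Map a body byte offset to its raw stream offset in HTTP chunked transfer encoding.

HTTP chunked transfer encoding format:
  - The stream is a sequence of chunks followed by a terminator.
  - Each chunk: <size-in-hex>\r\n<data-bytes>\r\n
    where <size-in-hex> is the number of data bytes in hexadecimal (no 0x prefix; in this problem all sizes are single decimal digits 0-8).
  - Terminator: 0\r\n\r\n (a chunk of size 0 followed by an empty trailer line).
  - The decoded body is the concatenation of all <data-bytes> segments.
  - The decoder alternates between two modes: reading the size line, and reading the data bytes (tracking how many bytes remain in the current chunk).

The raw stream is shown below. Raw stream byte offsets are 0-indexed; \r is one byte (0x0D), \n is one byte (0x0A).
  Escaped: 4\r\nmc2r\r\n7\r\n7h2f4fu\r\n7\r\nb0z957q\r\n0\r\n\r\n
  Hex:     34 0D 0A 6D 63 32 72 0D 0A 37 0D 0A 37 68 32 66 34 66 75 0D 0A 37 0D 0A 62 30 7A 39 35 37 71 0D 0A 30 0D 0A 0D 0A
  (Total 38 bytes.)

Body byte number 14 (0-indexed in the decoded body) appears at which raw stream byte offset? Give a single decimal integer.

Chunk 1: stream[0..1]='4' size=0x4=4, data at stream[3..7]='mc2r' -> body[0..4], body so far='mc2r'
Chunk 2: stream[9..10]='7' size=0x7=7, data at stream[12..19]='7h2f4fu' -> body[4..11], body so far='mc2r7h2f4fu'
Chunk 3: stream[21..22]='7' size=0x7=7, data at stream[24..31]='b0z957q' -> body[11..18], body so far='mc2r7h2f4fub0z957q'
Chunk 4: stream[33..34]='0' size=0 (terminator). Final body='mc2r7h2f4fub0z957q' (18 bytes)
Body byte 14 at stream offset 27

Answer: 27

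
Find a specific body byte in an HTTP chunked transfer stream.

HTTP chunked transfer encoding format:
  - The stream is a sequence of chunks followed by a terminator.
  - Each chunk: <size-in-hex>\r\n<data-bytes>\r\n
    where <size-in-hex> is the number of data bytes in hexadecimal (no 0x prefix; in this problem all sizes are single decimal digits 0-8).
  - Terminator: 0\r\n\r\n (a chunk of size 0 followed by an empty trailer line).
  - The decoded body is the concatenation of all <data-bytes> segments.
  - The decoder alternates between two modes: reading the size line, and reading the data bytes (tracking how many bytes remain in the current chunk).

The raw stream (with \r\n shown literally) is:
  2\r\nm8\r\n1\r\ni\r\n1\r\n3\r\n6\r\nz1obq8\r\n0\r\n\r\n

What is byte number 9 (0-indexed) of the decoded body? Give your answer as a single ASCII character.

Chunk 1: stream[0..1]='2' size=0x2=2, data at stream[3..5]='m8' -> body[0..2], body so far='m8'
Chunk 2: stream[7..8]='1' size=0x1=1, data at stream[10..11]='i' -> body[2..3], body so far='m8i'
Chunk 3: stream[13..14]='1' size=0x1=1, data at stream[16..17]='3' -> body[3..4], body so far='m8i3'
Chunk 4: stream[19..20]='6' size=0x6=6, data at stream[22..28]='z1obq8' -> body[4..10], body so far='m8i3z1obq8'
Chunk 5: stream[30..31]='0' size=0 (terminator). Final body='m8i3z1obq8' (10 bytes)
Body byte 9 = '8'

Answer: 8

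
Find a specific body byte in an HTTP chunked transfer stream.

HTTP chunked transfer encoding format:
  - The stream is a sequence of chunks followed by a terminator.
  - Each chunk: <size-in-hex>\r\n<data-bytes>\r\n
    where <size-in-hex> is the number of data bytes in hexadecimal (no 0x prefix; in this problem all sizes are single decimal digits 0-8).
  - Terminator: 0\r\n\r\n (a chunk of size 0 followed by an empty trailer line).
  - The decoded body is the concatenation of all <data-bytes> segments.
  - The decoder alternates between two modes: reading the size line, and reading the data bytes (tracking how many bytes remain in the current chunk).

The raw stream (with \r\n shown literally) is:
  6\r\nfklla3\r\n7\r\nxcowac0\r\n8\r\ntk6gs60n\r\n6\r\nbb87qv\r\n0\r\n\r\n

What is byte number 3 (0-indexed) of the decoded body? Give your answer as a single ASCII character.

Chunk 1: stream[0..1]='6' size=0x6=6, data at stream[3..9]='fklla3' -> body[0..6], body so far='fklla3'
Chunk 2: stream[11..12]='7' size=0x7=7, data at stream[14..21]='xcowac0' -> body[6..13], body so far='fklla3xcowac0'
Chunk 3: stream[23..24]='8' size=0x8=8, data at stream[26..34]='tk6gs60n' -> body[13..21], body so far='fklla3xcowac0tk6gs60n'
Chunk 4: stream[36..37]='6' size=0x6=6, data at stream[39..45]='bb87qv' -> body[21..27], body so far='fklla3xcowac0tk6gs60nbb87qv'
Chunk 5: stream[47..48]='0' size=0 (terminator). Final body='fklla3xcowac0tk6gs60nbb87qv' (27 bytes)
Body byte 3 = 'l'

Answer: l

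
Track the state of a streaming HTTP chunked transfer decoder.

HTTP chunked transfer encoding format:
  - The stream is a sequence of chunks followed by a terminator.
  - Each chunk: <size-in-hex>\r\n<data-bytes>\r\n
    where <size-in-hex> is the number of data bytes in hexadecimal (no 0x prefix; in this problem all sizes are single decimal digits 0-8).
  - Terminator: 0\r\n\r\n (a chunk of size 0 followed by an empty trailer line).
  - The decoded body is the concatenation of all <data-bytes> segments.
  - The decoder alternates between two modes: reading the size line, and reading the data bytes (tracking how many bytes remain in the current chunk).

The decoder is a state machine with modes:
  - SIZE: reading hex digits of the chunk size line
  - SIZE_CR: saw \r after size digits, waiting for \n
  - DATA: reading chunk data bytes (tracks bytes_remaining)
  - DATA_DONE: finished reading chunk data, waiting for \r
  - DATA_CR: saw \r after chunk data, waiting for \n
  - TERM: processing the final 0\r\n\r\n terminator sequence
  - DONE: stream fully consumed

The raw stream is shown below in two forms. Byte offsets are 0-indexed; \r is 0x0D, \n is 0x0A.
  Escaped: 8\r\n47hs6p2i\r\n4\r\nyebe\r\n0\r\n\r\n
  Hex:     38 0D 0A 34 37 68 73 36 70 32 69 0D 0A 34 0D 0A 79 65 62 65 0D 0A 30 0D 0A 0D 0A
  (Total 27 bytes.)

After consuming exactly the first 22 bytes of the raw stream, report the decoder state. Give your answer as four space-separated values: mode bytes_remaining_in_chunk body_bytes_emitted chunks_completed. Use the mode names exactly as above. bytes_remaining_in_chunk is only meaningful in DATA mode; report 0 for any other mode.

Answer: SIZE 0 12 2

Derivation:
Byte 0 = '8': mode=SIZE remaining=0 emitted=0 chunks_done=0
Byte 1 = 0x0D: mode=SIZE_CR remaining=0 emitted=0 chunks_done=0
Byte 2 = 0x0A: mode=DATA remaining=8 emitted=0 chunks_done=0
Byte 3 = '4': mode=DATA remaining=7 emitted=1 chunks_done=0
Byte 4 = '7': mode=DATA remaining=6 emitted=2 chunks_done=0
Byte 5 = 'h': mode=DATA remaining=5 emitted=3 chunks_done=0
Byte 6 = 's': mode=DATA remaining=4 emitted=4 chunks_done=0
Byte 7 = '6': mode=DATA remaining=3 emitted=5 chunks_done=0
Byte 8 = 'p': mode=DATA remaining=2 emitted=6 chunks_done=0
Byte 9 = '2': mode=DATA remaining=1 emitted=7 chunks_done=0
Byte 10 = 'i': mode=DATA_DONE remaining=0 emitted=8 chunks_done=0
Byte 11 = 0x0D: mode=DATA_CR remaining=0 emitted=8 chunks_done=0
Byte 12 = 0x0A: mode=SIZE remaining=0 emitted=8 chunks_done=1
Byte 13 = '4': mode=SIZE remaining=0 emitted=8 chunks_done=1
Byte 14 = 0x0D: mode=SIZE_CR remaining=0 emitted=8 chunks_done=1
Byte 15 = 0x0A: mode=DATA remaining=4 emitted=8 chunks_done=1
Byte 16 = 'y': mode=DATA remaining=3 emitted=9 chunks_done=1
Byte 17 = 'e': mode=DATA remaining=2 emitted=10 chunks_done=1
Byte 18 = 'b': mode=DATA remaining=1 emitted=11 chunks_done=1
Byte 19 = 'e': mode=DATA_DONE remaining=0 emitted=12 chunks_done=1
Byte 20 = 0x0D: mode=DATA_CR remaining=0 emitted=12 chunks_done=1
Byte 21 = 0x0A: mode=SIZE remaining=0 emitted=12 chunks_done=2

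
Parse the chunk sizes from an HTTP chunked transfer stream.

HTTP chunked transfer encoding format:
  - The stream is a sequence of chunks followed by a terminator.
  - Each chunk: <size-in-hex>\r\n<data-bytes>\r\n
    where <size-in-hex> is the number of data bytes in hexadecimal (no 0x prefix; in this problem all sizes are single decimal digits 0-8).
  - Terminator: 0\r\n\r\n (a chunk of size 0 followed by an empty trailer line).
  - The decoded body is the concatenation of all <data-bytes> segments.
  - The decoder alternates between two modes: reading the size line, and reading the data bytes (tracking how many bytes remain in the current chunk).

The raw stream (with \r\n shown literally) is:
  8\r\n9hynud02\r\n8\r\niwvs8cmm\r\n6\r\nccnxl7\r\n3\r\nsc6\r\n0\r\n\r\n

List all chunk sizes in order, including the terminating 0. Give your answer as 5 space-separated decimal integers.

Chunk 1: stream[0..1]='8' size=0x8=8, data at stream[3..11]='9hynud02' -> body[0..8], body so far='9hynud02'
Chunk 2: stream[13..14]='8' size=0x8=8, data at stream[16..24]='iwvs8cmm' -> body[8..16], body so far='9hynud02iwvs8cmm'
Chunk 3: stream[26..27]='6' size=0x6=6, data at stream[29..35]='ccnxl7' -> body[16..22], body so far='9hynud02iwvs8cmmccnxl7'
Chunk 4: stream[37..38]='3' size=0x3=3, data at stream[40..43]='sc6' -> body[22..25], body so far='9hynud02iwvs8cmmccnxl7sc6'
Chunk 5: stream[45..46]='0' size=0 (terminator). Final body='9hynud02iwvs8cmmccnxl7sc6' (25 bytes)

Answer: 8 8 6 3 0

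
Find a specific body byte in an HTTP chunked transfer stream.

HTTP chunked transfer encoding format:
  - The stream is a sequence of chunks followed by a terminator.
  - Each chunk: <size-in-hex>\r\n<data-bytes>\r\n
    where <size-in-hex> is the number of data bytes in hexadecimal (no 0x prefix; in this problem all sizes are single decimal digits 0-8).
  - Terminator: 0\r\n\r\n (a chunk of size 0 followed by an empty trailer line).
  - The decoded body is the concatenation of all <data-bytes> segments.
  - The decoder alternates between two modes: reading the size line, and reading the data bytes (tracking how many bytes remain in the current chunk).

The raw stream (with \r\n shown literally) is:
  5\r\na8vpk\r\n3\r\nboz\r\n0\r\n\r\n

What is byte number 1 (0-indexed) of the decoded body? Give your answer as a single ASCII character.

Chunk 1: stream[0..1]='5' size=0x5=5, data at stream[3..8]='a8vpk' -> body[0..5], body so far='a8vpk'
Chunk 2: stream[10..11]='3' size=0x3=3, data at stream[13..16]='boz' -> body[5..8], body so far='a8vpkboz'
Chunk 3: stream[18..19]='0' size=0 (terminator). Final body='a8vpkboz' (8 bytes)
Body byte 1 = '8'

Answer: 8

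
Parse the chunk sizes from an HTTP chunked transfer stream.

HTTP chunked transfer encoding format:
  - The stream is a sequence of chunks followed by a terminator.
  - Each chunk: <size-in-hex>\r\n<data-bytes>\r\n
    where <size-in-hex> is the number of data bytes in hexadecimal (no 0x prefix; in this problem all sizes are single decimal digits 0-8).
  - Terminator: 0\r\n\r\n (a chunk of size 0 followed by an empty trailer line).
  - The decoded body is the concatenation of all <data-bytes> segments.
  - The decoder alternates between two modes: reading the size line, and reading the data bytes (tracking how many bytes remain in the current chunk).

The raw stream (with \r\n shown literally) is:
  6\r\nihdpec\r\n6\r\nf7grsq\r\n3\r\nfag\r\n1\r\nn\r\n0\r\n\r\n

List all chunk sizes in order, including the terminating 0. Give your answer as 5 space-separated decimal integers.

Chunk 1: stream[0..1]='6' size=0x6=6, data at stream[3..9]='ihdpec' -> body[0..6], body so far='ihdpec'
Chunk 2: stream[11..12]='6' size=0x6=6, data at stream[14..20]='f7grsq' -> body[6..12], body so far='ihdpecf7grsq'
Chunk 3: stream[22..23]='3' size=0x3=3, data at stream[25..28]='fag' -> body[12..15], body so far='ihdpecf7grsqfag'
Chunk 4: stream[30..31]='1' size=0x1=1, data at stream[33..34]='n' -> body[15..16], body so far='ihdpecf7grsqfagn'
Chunk 5: stream[36..37]='0' size=0 (terminator). Final body='ihdpecf7grsqfagn' (16 bytes)

Answer: 6 6 3 1 0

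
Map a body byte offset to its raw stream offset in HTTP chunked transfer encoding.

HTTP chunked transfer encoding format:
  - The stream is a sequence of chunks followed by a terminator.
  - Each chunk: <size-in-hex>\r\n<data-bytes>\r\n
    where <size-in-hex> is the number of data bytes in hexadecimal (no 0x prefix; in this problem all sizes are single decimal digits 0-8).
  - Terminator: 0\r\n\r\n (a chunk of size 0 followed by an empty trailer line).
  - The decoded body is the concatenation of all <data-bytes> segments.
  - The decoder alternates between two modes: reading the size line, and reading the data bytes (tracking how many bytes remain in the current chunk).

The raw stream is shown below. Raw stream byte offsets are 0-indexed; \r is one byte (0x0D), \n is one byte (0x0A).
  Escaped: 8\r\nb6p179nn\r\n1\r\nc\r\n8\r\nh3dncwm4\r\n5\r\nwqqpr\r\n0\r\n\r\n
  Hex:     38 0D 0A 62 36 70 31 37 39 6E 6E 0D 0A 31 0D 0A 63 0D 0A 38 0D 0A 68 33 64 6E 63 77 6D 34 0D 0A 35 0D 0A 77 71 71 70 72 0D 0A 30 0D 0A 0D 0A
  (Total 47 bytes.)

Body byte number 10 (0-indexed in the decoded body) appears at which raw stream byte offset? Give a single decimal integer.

Chunk 1: stream[0..1]='8' size=0x8=8, data at stream[3..11]='b6p179nn' -> body[0..8], body so far='b6p179nn'
Chunk 2: stream[13..14]='1' size=0x1=1, data at stream[16..17]='c' -> body[8..9], body so far='b6p179nnc'
Chunk 3: stream[19..20]='8' size=0x8=8, data at stream[22..30]='h3dncwm4' -> body[9..17], body so far='b6p179nnch3dncwm4'
Chunk 4: stream[32..33]='5' size=0x5=5, data at stream[35..40]='wqqpr' -> body[17..22], body so far='b6p179nnch3dncwm4wqqpr'
Chunk 5: stream[42..43]='0' size=0 (terminator). Final body='b6p179nnch3dncwm4wqqpr' (22 bytes)
Body byte 10 at stream offset 23

Answer: 23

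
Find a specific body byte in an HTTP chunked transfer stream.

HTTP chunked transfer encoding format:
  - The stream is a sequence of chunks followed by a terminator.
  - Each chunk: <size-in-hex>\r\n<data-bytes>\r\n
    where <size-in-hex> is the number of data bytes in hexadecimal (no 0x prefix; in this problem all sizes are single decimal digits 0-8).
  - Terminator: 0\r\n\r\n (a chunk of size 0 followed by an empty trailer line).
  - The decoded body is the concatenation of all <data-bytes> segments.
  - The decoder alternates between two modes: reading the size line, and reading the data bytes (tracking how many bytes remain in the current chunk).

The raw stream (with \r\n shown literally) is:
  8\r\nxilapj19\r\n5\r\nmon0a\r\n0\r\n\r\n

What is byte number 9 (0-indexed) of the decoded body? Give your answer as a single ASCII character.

Answer: o

Derivation:
Chunk 1: stream[0..1]='8' size=0x8=8, data at stream[3..11]='xilapj19' -> body[0..8], body so far='xilapj19'
Chunk 2: stream[13..14]='5' size=0x5=5, data at stream[16..21]='mon0a' -> body[8..13], body so far='xilapj19mon0a'
Chunk 3: stream[23..24]='0' size=0 (terminator). Final body='xilapj19mon0a' (13 bytes)
Body byte 9 = 'o'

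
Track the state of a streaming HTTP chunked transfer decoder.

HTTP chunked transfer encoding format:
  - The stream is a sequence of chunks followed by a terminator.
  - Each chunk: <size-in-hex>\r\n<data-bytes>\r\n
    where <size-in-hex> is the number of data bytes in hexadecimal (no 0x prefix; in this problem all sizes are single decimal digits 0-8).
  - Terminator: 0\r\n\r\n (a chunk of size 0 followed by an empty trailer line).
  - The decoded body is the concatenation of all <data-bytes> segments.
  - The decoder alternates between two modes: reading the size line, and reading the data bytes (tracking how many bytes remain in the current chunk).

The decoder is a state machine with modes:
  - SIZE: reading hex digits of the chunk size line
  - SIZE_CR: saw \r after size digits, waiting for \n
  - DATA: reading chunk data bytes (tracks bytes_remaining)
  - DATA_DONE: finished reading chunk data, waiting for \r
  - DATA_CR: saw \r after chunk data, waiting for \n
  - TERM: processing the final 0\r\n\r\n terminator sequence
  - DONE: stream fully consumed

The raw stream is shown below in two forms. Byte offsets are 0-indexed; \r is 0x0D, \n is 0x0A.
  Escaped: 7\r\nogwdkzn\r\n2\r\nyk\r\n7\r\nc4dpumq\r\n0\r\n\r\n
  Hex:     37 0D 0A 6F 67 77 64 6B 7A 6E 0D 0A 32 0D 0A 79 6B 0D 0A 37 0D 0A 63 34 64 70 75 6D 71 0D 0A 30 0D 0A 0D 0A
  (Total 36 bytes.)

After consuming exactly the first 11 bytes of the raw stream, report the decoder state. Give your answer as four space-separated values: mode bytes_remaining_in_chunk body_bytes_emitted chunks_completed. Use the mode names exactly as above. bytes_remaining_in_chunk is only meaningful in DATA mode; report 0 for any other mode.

Byte 0 = '7': mode=SIZE remaining=0 emitted=0 chunks_done=0
Byte 1 = 0x0D: mode=SIZE_CR remaining=0 emitted=0 chunks_done=0
Byte 2 = 0x0A: mode=DATA remaining=7 emitted=0 chunks_done=0
Byte 3 = 'o': mode=DATA remaining=6 emitted=1 chunks_done=0
Byte 4 = 'g': mode=DATA remaining=5 emitted=2 chunks_done=0
Byte 5 = 'w': mode=DATA remaining=4 emitted=3 chunks_done=0
Byte 6 = 'd': mode=DATA remaining=3 emitted=4 chunks_done=0
Byte 7 = 'k': mode=DATA remaining=2 emitted=5 chunks_done=0
Byte 8 = 'z': mode=DATA remaining=1 emitted=6 chunks_done=0
Byte 9 = 'n': mode=DATA_DONE remaining=0 emitted=7 chunks_done=0
Byte 10 = 0x0D: mode=DATA_CR remaining=0 emitted=7 chunks_done=0

Answer: DATA_CR 0 7 0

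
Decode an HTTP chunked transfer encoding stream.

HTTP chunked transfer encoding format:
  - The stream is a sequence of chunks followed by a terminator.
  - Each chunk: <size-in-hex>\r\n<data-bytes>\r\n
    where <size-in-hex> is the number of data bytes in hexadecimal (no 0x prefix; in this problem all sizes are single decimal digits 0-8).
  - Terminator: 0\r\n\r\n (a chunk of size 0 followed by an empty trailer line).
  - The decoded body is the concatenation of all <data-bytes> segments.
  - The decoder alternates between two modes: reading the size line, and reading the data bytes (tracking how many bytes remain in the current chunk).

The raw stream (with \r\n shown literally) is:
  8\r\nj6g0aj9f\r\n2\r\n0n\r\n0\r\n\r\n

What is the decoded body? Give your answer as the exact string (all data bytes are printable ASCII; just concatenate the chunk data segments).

Answer: j6g0aj9f0n

Derivation:
Chunk 1: stream[0..1]='8' size=0x8=8, data at stream[3..11]='j6g0aj9f' -> body[0..8], body so far='j6g0aj9f'
Chunk 2: stream[13..14]='2' size=0x2=2, data at stream[16..18]='0n' -> body[8..10], body so far='j6g0aj9f0n'
Chunk 3: stream[20..21]='0' size=0 (terminator). Final body='j6g0aj9f0n' (10 bytes)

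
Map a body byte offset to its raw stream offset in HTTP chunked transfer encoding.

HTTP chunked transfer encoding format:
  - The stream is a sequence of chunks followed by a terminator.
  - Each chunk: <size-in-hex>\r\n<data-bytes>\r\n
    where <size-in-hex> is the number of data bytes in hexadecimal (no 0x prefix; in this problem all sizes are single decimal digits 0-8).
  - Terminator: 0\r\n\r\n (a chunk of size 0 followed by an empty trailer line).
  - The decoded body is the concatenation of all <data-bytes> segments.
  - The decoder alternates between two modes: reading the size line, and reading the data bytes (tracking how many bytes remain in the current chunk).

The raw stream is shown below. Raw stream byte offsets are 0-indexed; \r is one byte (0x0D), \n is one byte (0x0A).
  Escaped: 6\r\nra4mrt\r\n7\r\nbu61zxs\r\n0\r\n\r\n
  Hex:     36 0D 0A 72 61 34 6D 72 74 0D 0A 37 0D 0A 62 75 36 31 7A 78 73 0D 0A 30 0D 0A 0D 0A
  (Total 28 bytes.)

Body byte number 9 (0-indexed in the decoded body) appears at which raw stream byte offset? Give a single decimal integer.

Chunk 1: stream[0..1]='6' size=0x6=6, data at stream[3..9]='ra4mrt' -> body[0..6], body so far='ra4mrt'
Chunk 2: stream[11..12]='7' size=0x7=7, data at stream[14..21]='bu61zxs' -> body[6..13], body so far='ra4mrtbu61zxs'
Chunk 3: stream[23..24]='0' size=0 (terminator). Final body='ra4mrtbu61zxs' (13 bytes)
Body byte 9 at stream offset 17

Answer: 17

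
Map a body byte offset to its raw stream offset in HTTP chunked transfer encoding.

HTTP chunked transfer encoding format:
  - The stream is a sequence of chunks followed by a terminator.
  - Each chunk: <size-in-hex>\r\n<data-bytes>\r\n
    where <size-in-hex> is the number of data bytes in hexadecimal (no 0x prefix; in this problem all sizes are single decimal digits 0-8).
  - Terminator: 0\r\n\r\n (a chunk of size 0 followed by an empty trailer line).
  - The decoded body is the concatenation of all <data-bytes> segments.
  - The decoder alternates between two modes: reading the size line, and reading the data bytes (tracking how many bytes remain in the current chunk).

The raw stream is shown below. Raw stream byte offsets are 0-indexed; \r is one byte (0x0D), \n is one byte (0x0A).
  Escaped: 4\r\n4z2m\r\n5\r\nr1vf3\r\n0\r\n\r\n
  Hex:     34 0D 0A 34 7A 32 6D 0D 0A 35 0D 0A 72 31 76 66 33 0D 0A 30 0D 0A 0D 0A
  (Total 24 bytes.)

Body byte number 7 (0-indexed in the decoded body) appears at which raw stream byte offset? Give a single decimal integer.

Answer: 15

Derivation:
Chunk 1: stream[0..1]='4' size=0x4=4, data at stream[3..7]='4z2m' -> body[0..4], body so far='4z2m'
Chunk 2: stream[9..10]='5' size=0x5=5, data at stream[12..17]='r1vf3' -> body[4..9], body so far='4z2mr1vf3'
Chunk 3: stream[19..20]='0' size=0 (terminator). Final body='4z2mr1vf3' (9 bytes)
Body byte 7 at stream offset 15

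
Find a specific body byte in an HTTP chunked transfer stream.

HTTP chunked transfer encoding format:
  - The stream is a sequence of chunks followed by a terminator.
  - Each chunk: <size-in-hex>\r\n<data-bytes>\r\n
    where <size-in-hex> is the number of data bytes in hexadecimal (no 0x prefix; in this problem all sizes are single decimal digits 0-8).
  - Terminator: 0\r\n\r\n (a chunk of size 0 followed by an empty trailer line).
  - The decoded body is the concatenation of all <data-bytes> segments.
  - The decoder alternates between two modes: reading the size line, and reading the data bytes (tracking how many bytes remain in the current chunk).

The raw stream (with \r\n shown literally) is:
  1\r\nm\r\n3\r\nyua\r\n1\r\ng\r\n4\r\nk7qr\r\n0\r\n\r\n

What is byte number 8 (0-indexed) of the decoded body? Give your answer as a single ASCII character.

Chunk 1: stream[0..1]='1' size=0x1=1, data at stream[3..4]='m' -> body[0..1], body so far='m'
Chunk 2: stream[6..7]='3' size=0x3=3, data at stream[9..12]='yua' -> body[1..4], body so far='myua'
Chunk 3: stream[14..15]='1' size=0x1=1, data at stream[17..18]='g' -> body[4..5], body so far='myuag'
Chunk 4: stream[20..21]='4' size=0x4=4, data at stream[23..27]='k7qr' -> body[5..9], body so far='myuagk7qr'
Chunk 5: stream[29..30]='0' size=0 (terminator). Final body='myuagk7qr' (9 bytes)
Body byte 8 = 'r'

Answer: r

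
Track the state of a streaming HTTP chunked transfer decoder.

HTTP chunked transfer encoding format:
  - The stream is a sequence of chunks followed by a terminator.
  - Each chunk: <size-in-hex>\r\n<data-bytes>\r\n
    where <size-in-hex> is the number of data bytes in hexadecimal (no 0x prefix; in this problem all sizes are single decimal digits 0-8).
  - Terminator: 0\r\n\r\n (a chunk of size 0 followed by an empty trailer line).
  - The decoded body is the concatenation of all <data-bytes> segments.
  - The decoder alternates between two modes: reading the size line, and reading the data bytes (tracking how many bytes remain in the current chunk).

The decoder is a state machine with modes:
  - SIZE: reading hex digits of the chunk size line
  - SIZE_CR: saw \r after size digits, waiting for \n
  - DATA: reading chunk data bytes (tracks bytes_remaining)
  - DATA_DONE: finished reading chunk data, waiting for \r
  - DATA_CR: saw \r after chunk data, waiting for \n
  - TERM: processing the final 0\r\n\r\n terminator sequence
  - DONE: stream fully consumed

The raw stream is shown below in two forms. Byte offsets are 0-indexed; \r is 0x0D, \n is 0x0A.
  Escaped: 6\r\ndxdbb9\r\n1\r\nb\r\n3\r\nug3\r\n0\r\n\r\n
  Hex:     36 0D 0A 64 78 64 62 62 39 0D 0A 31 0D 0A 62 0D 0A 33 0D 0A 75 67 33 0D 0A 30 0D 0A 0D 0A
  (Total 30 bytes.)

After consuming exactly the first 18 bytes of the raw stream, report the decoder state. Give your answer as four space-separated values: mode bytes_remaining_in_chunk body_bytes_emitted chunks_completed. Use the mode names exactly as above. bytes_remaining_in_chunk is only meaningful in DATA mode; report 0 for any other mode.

Byte 0 = '6': mode=SIZE remaining=0 emitted=0 chunks_done=0
Byte 1 = 0x0D: mode=SIZE_CR remaining=0 emitted=0 chunks_done=0
Byte 2 = 0x0A: mode=DATA remaining=6 emitted=0 chunks_done=0
Byte 3 = 'd': mode=DATA remaining=5 emitted=1 chunks_done=0
Byte 4 = 'x': mode=DATA remaining=4 emitted=2 chunks_done=0
Byte 5 = 'd': mode=DATA remaining=3 emitted=3 chunks_done=0
Byte 6 = 'b': mode=DATA remaining=2 emitted=4 chunks_done=0
Byte 7 = 'b': mode=DATA remaining=1 emitted=5 chunks_done=0
Byte 8 = '9': mode=DATA_DONE remaining=0 emitted=6 chunks_done=0
Byte 9 = 0x0D: mode=DATA_CR remaining=0 emitted=6 chunks_done=0
Byte 10 = 0x0A: mode=SIZE remaining=0 emitted=6 chunks_done=1
Byte 11 = '1': mode=SIZE remaining=0 emitted=6 chunks_done=1
Byte 12 = 0x0D: mode=SIZE_CR remaining=0 emitted=6 chunks_done=1
Byte 13 = 0x0A: mode=DATA remaining=1 emitted=6 chunks_done=1
Byte 14 = 'b': mode=DATA_DONE remaining=0 emitted=7 chunks_done=1
Byte 15 = 0x0D: mode=DATA_CR remaining=0 emitted=7 chunks_done=1
Byte 16 = 0x0A: mode=SIZE remaining=0 emitted=7 chunks_done=2
Byte 17 = '3': mode=SIZE remaining=0 emitted=7 chunks_done=2

Answer: SIZE 0 7 2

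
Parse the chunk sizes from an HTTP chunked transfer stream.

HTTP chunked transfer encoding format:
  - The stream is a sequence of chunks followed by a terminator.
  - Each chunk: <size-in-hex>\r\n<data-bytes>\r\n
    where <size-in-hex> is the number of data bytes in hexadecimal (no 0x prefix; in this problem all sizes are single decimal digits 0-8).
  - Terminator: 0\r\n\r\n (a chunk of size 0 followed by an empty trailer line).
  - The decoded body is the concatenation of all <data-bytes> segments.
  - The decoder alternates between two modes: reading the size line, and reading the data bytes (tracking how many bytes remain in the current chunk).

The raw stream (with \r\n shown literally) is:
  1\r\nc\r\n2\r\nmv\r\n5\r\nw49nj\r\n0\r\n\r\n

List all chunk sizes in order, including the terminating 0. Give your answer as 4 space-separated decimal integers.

Answer: 1 2 5 0

Derivation:
Chunk 1: stream[0..1]='1' size=0x1=1, data at stream[3..4]='c' -> body[0..1], body so far='c'
Chunk 2: stream[6..7]='2' size=0x2=2, data at stream[9..11]='mv' -> body[1..3], body so far='cmv'
Chunk 3: stream[13..14]='5' size=0x5=5, data at stream[16..21]='w49nj' -> body[3..8], body so far='cmvw49nj'
Chunk 4: stream[23..24]='0' size=0 (terminator). Final body='cmvw49nj' (8 bytes)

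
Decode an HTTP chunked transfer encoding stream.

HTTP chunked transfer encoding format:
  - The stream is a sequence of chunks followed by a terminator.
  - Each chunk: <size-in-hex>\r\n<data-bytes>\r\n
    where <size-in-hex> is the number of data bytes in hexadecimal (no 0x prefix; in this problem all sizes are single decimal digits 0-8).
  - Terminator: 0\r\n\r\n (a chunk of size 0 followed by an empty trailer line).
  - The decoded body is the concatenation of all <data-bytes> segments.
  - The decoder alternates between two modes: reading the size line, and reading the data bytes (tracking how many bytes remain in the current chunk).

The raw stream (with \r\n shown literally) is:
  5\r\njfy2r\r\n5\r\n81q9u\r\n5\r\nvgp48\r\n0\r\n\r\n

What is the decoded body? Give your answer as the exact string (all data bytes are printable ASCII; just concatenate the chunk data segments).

Answer: jfy2r81q9uvgp48

Derivation:
Chunk 1: stream[0..1]='5' size=0x5=5, data at stream[3..8]='jfy2r' -> body[0..5], body so far='jfy2r'
Chunk 2: stream[10..11]='5' size=0x5=5, data at stream[13..18]='81q9u' -> body[5..10], body so far='jfy2r81q9u'
Chunk 3: stream[20..21]='5' size=0x5=5, data at stream[23..28]='vgp48' -> body[10..15], body so far='jfy2r81q9uvgp48'
Chunk 4: stream[30..31]='0' size=0 (terminator). Final body='jfy2r81q9uvgp48' (15 bytes)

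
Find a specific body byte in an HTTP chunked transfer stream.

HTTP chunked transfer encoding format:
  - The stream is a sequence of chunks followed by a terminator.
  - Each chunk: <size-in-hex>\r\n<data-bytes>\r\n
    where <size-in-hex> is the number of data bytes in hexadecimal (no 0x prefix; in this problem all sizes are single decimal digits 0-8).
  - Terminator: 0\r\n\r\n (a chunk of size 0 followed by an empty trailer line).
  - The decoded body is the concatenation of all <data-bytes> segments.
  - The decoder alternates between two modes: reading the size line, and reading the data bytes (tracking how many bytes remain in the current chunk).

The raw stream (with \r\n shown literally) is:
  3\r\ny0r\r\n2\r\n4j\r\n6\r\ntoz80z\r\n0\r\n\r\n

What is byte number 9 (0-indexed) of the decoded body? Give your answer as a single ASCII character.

Chunk 1: stream[0..1]='3' size=0x3=3, data at stream[3..6]='y0r' -> body[0..3], body so far='y0r'
Chunk 2: stream[8..9]='2' size=0x2=2, data at stream[11..13]='4j' -> body[3..5], body so far='y0r4j'
Chunk 3: stream[15..16]='6' size=0x6=6, data at stream[18..24]='toz80z' -> body[5..11], body so far='y0r4jtoz80z'
Chunk 4: stream[26..27]='0' size=0 (terminator). Final body='y0r4jtoz80z' (11 bytes)
Body byte 9 = '0'

Answer: 0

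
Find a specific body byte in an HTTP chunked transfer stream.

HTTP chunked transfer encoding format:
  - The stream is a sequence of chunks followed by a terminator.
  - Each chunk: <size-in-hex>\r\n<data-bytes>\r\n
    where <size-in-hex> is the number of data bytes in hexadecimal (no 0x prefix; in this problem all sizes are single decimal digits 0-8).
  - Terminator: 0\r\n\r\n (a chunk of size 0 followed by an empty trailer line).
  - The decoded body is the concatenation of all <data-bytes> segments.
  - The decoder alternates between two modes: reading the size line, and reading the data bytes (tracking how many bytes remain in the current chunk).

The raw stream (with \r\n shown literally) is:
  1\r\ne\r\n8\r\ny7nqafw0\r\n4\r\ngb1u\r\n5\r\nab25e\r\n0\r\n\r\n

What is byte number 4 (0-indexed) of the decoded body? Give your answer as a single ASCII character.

Answer: q

Derivation:
Chunk 1: stream[0..1]='1' size=0x1=1, data at stream[3..4]='e' -> body[0..1], body so far='e'
Chunk 2: stream[6..7]='8' size=0x8=8, data at stream[9..17]='y7nqafw0' -> body[1..9], body so far='ey7nqafw0'
Chunk 3: stream[19..20]='4' size=0x4=4, data at stream[22..26]='gb1u' -> body[9..13], body so far='ey7nqafw0gb1u'
Chunk 4: stream[28..29]='5' size=0x5=5, data at stream[31..36]='ab25e' -> body[13..18], body so far='ey7nqafw0gb1uab25e'
Chunk 5: stream[38..39]='0' size=0 (terminator). Final body='ey7nqafw0gb1uab25e' (18 bytes)
Body byte 4 = 'q'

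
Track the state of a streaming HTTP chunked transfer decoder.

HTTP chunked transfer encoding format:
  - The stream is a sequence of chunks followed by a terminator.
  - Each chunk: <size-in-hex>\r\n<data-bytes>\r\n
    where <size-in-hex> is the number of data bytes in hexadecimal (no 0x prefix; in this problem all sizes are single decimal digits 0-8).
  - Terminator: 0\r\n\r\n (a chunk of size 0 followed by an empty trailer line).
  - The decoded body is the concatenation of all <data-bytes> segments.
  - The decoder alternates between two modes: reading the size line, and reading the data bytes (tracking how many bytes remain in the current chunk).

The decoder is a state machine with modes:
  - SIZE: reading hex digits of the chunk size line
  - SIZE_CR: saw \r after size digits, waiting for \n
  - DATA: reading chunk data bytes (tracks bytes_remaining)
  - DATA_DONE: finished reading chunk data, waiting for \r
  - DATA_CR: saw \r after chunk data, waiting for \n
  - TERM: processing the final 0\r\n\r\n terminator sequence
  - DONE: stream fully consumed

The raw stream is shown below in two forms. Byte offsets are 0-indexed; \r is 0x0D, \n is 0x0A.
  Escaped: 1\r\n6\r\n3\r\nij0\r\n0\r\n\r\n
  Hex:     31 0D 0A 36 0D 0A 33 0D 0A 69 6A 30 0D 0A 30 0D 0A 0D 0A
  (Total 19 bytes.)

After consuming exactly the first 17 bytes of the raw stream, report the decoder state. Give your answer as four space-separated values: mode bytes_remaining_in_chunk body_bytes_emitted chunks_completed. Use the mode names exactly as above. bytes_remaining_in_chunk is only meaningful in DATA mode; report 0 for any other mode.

Byte 0 = '1': mode=SIZE remaining=0 emitted=0 chunks_done=0
Byte 1 = 0x0D: mode=SIZE_CR remaining=0 emitted=0 chunks_done=0
Byte 2 = 0x0A: mode=DATA remaining=1 emitted=0 chunks_done=0
Byte 3 = '6': mode=DATA_DONE remaining=0 emitted=1 chunks_done=0
Byte 4 = 0x0D: mode=DATA_CR remaining=0 emitted=1 chunks_done=0
Byte 5 = 0x0A: mode=SIZE remaining=0 emitted=1 chunks_done=1
Byte 6 = '3': mode=SIZE remaining=0 emitted=1 chunks_done=1
Byte 7 = 0x0D: mode=SIZE_CR remaining=0 emitted=1 chunks_done=1
Byte 8 = 0x0A: mode=DATA remaining=3 emitted=1 chunks_done=1
Byte 9 = 'i': mode=DATA remaining=2 emitted=2 chunks_done=1
Byte 10 = 'j': mode=DATA remaining=1 emitted=3 chunks_done=1
Byte 11 = '0': mode=DATA_DONE remaining=0 emitted=4 chunks_done=1
Byte 12 = 0x0D: mode=DATA_CR remaining=0 emitted=4 chunks_done=1
Byte 13 = 0x0A: mode=SIZE remaining=0 emitted=4 chunks_done=2
Byte 14 = '0': mode=SIZE remaining=0 emitted=4 chunks_done=2
Byte 15 = 0x0D: mode=SIZE_CR remaining=0 emitted=4 chunks_done=2
Byte 16 = 0x0A: mode=TERM remaining=0 emitted=4 chunks_done=2

Answer: TERM 0 4 2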